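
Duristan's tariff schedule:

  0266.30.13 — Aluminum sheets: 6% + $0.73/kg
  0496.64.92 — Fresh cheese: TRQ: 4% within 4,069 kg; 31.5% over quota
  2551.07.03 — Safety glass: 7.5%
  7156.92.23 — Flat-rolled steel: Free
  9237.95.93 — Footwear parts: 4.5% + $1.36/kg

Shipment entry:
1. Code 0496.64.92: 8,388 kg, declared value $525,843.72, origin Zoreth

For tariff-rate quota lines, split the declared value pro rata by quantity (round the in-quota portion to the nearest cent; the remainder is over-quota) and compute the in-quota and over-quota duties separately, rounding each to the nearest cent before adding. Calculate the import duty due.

$95,492.22

Line 1 (0496.64.92, Zoreth, 8,388 kg, $525,843.72):
Code 0496.64.92 is under a tariff-rate quota (threshold 4,069 kg). In-quota: 4,069 kg at 4%; over-quota: 4,319 kg at 31.5%.
Pro-rata value split: in-quota = $525,843.72 × 4,069/8,388 = $255,085.61; over-quota = $525,843.72 − $255,085.61 = $270,758.11.
In-quota duty = $255,085.61 × 4% = $10,203.42. Over-quota duty = $270,758.11 × 31.5% = $85,288.80.
Line duty = $10,203.42 + $85,288.80 = $95,492.22.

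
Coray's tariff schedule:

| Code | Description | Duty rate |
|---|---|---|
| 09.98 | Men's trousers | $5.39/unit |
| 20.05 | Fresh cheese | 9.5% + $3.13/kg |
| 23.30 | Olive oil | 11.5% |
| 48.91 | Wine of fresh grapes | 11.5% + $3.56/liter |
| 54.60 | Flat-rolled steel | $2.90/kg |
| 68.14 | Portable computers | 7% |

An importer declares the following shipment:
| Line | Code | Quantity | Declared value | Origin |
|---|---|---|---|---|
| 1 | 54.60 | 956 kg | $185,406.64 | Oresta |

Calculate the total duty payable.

Line 1 (54.60, Oresta, 956 kg, $185,406.64):
Base rate for 54.60 is $2.90/kg.
Duty = 956 × $2.90 = $2,772.40.

$2,772.40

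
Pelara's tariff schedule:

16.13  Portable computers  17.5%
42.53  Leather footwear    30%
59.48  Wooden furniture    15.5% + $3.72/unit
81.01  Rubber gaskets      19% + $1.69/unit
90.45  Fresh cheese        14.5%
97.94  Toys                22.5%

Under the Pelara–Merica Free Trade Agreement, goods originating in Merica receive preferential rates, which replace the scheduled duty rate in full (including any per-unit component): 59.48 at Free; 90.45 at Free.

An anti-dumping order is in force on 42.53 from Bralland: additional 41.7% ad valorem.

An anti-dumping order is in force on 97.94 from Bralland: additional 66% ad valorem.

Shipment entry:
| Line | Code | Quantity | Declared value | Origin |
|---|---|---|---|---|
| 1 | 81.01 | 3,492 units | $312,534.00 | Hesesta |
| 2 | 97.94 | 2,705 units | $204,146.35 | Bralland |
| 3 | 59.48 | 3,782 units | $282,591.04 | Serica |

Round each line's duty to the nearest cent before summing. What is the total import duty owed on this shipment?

$303,823.11

Line 1 (81.01, Hesesta, 3,492 units, $312,534.00):
Base rate for 81.01 is 19% + $1.69/unit.
Duty = $312,534.00 × 19% + 3,492 × $1.69 = $65,282.94.
Line 2 (97.94, Bralland, 2,705 units, $204,146.35):
Base rate for 97.94 is 22.5%.
Additional duty on 97.94 from Bralland: +66%. Applied ad valorem rate: 22.5% + 66% = 88.5%.
Duty = $204,146.35 × 88.5% = $180,669.52.
Line 3 (59.48, Serica, 3,782 units, $282,591.04):
Base rate for 59.48 is 15.5% + $3.72/unit.
59.48 has an FTA preferential rate, but origin Serica is not Merica; base rate stands.
Duty = $282,591.04 × 15.5% + 3,782 × $3.72 = $57,870.65.
Total = $65,282.94 + $180,669.52 + $57,870.65 = $303,823.11.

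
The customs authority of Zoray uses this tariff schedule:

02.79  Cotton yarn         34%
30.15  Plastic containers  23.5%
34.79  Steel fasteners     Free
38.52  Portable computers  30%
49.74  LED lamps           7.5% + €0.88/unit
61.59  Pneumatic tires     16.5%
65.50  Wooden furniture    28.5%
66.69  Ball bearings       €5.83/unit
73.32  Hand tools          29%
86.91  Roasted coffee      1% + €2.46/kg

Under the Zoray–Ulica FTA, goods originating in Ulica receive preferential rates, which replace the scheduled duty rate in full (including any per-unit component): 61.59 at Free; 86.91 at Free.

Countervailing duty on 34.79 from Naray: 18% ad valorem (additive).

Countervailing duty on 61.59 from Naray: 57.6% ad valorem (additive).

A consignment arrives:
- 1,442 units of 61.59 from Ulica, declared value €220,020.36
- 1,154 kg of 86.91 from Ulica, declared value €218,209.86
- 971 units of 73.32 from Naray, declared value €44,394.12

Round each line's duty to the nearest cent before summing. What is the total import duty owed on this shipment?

€12,874.29

Line 1 (61.59, Ulica, 1,442 units, €220,020.36):
Base rate for 61.59 is 16.5%.
Origin Ulica qualifies under the Zoray–Ulica agreement and 61.59 is covered: preferential rate Free applies instead.
The additional-duty order on 61.59 targets Naray, not Ulica; it does not apply.
Duty = €220,020.36 × 0% = €0.00.
Line 2 (86.91, Ulica, 1,154 kg, €218,209.86):
Base rate for 86.91 is 1% + €2.46/kg.
Origin Ulica qualifies under the Zoray–Ulica agreement and 86.91 is covered: preferential rate Free applies instead.
Duty = €218,209.86 × 0% = €0.00.
Line 3 (73.32, Naray, 971 units, €44,394.12):
Base rate for 73.32 is 29%.
Duty = €44,394.12 × 29% = €12,874.29.
Total = €0.00 + €0.00 + €12,874.29 = €12,874.29.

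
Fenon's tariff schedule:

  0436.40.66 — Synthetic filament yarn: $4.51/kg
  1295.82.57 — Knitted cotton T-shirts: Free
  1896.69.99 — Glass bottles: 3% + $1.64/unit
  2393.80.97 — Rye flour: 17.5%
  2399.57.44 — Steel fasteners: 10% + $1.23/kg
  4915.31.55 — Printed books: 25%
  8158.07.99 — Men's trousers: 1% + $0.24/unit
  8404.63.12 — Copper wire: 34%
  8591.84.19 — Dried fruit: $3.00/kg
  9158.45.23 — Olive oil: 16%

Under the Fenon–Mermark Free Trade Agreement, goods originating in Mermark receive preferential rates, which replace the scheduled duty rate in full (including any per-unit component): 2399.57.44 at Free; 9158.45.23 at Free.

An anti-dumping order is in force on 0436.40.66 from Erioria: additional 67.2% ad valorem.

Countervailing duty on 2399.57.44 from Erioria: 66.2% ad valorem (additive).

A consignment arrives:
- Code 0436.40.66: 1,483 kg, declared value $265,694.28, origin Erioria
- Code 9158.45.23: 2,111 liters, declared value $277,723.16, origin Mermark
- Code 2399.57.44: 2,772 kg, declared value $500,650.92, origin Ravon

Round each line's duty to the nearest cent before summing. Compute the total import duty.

$238,709.54

Line 1 (0436.40.66, Erioria, 1,483 kg, $265,694.28):
Base rate for 0436.40.66 is $4.51/kg.
Additional duty on 0436.40.66 from Erioria: +67.2% ad valorem. Applied ad valorem rate = 67.2%.
Duty = $265,694.28 × 67.2% + 1,483 × $4.51 = $185,234.89.
Line 2 (9158.45.23, Mermark, 2,111 liters, $277,723.16):
Base rate for 9158.45.23 is 16%.
Origin Mermark qualifies under the Fenon–Mermark agreement and 9158.45.23 is covered: preferential rate Free applies instead.
Duty = $277,723.16 × 0% = $0.00.
Line 3 (2399.57.44, Ravon, 2,772 kg, $500,650.92):
Base rate for 2399.57.44 is 10% + $1.23/kg.
2399.57.44 has an FTA preferential rate, but origin Ravon is not Mermark; base rate stands.
The additional-duty order on 2399.57.44 targets Erioria, not Ravon; it does not apply.
Duty = $500,650.92 × 10% + 2,772 × $1.23 = $53,474.65.
Total = $185,234.89 + $0.00 + $53,474.65 = $238,709.54.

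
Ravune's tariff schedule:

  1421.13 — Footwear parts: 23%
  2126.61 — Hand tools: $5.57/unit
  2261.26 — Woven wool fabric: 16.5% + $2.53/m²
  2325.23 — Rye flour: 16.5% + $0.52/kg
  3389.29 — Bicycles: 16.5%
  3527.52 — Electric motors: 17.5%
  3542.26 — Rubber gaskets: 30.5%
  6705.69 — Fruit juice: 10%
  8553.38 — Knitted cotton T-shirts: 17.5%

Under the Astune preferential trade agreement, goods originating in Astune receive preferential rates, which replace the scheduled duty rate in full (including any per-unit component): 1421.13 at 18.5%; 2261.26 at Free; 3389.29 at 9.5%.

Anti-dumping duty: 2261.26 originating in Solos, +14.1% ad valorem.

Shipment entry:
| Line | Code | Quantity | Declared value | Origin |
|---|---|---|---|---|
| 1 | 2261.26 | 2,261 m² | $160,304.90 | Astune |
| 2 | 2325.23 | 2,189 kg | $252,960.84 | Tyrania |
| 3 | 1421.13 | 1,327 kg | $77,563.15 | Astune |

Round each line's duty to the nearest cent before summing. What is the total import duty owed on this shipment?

$57,226.00

Line 1 (2261.26, Astune, 2,261 m², $160,304.90):
Base rate for 2261.26 is 16.5% + $2.53/m².
Origin Astune qualifies under the Ravune–Astune agreement and 2261.26 is covered: preferential rate Free applies instead.
The additional-duty order on 2261.26 targets Solos, not Astune; it does not apply.
Duty = $160,304.90 × 0% = $0.00.
Line 2 (2325.23, Tyrania, 2,189 kg, $252,960.84):
Base rate for 2325.23 is 16.5% + $0.52/kg.
Duty = $252,960.84 × 16.5% + 2,189 × $0.52 = $42,876.82.
Line 3 (1421.13, Astune, 1,327 kg, $77,563.15):
Base rate for 1421.13 is 23%.
Origin Astune qualifies under the Ravune–Astune agreement and 1421.13 is covered: preferential rate 18.5% applies instead.
Duty = $77,563.15 × 18.5% = $14,349.18.
Total = $0.00 + $42,876.82 + $14,349.18 = $57,226.00.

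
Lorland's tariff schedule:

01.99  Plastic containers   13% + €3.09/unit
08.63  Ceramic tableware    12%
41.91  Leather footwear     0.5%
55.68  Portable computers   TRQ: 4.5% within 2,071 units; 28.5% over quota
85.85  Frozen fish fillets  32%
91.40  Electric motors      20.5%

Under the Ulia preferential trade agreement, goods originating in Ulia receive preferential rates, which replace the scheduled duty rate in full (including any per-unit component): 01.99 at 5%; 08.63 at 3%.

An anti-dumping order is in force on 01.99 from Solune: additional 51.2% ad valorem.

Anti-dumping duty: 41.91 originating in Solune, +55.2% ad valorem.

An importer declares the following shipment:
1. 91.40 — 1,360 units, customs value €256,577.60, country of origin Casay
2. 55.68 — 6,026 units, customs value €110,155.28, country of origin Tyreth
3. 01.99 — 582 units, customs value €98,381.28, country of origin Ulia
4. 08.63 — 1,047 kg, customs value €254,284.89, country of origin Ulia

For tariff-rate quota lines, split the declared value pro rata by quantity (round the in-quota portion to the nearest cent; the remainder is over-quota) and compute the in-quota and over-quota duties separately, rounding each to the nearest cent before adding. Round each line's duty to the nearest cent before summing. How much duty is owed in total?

Line 1 (91.40, Casay, 1,360 units, €256,577.60):
Base rate for 91.40 is 20.5%.
Duty = €256,577.60 × 20.5% = €52,598.41.
Line 2 (55.68, Tyreth, 6,026 units, €110,155.28):
Code 55.68 is under a tariff-rate quota (threshold 2,071 units). In-quota: 2,071 units at 4.5%; over-quota: 3,955 units at 28.5%.
Pro-rata value split: in-quota = €110,155.28 × 2,071/6,026 = €37,857.88; over-quota = €110,155.28 − €37,857.88 = €72,297.40.
In-quota duty = €37,857.88 × 4.5% = €1,703.60. Over-quota duty = €72,297.40 × 28.5% = €20,604.76.
Line duty = €1,703.60 + €20,604.76 = €22,308.36.
Line 3 (01.99, Ulia, 582 units, €98,381.28):
Base rate for 01.99 is 13% + €3.09/unit.
Origin Ulia qualifies under the Lorland–Ulia agreement and 01.99 is covered: preferential rate 5% applies instead.
The additional-duty order on 01.99 targets Solune, not Ulia; it does not apply.
Duty = €98,381.28 × 5% = €4,919.06.
Line 4 (08.63, Ulia, 1,047 kg, €254,284.89):
Base rate for 08.63 is 12%.
Origin Ulia qualifies under the Lorland–Ulia agreement and 08.63 is covered: preferential rate 3% applies instead.
Duty = €254,284.89 × 3% = €7,628.55.
Total = €52,598.41 + €22,308.36 + €4,919.06 + €7,628.55 = €87,454.38.

€87,454.38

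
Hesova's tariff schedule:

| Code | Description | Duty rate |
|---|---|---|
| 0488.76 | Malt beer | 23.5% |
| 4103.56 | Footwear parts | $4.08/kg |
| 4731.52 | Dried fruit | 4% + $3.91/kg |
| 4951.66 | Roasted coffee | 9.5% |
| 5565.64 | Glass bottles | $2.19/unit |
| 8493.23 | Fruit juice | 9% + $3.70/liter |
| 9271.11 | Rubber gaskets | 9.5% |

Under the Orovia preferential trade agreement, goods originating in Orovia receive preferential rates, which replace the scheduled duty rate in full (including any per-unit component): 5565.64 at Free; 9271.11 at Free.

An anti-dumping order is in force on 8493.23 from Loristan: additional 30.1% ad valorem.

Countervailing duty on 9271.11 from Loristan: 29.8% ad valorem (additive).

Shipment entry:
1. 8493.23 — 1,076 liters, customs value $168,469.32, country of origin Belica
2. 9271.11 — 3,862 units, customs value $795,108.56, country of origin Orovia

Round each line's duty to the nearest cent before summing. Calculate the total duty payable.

Line 1 (8493.23, Belica, 1,076 liters, $168,469.32):
Base rate for 8493.23 is 9% + $3.70/liter.
The additional-duty order on 8493.23 targets Loristan, not Belica; it does not apply.
Duty = $168,469.32 × 9% + 1,076 × $3.70 = $19,143.44.
Line 2 (9271.11, Orovia, 3,862 units, $795,108.56):
Base rate for 9271.11 is 9.5%.
Origin Orovia qualifies under the Hesova–Orovia agreement and 9271.11 is covered: preferential rate Free applies instead.
The additional-duty order on 9271.11 targets Loristan, not Orovia; it does not apply.
Duty = $795,108.56 × 0% = $0.00.
Total = $19,143.44 + $0.00 = $19,143.44.

$19,143.44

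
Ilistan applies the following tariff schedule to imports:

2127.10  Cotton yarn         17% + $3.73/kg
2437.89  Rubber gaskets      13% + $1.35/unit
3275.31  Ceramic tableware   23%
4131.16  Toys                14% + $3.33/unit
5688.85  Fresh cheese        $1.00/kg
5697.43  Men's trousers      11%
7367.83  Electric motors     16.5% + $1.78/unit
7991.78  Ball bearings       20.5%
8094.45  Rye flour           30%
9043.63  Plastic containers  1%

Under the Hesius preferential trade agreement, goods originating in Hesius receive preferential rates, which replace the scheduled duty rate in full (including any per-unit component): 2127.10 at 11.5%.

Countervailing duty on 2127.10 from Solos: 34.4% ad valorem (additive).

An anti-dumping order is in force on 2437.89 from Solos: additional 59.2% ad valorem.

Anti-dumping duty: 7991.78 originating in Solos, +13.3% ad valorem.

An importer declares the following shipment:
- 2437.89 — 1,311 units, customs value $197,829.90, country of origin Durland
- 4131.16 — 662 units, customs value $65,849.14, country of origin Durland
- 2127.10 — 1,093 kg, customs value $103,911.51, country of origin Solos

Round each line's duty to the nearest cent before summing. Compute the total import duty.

$96,398.49

Line 1 (2437.89, Durland, 1,311 units, $197,829.90):
Base rate for 2437.89 is 13% + $1.35/unit.
The additional-duty order on 2437.89 targets Solos, not Durland; it does not apply.
Duty = $197,829.90 × 13% + 1,311 × $1.35 = $27,487.74.
Line 2 (4131.16, Durland, 662 units, $65,849.14):
Base rate for 4131.16 is 14% + $3.33/unit.
Duty = $65,849.14 × 14% + 662 × $3.33 = $11,423.34.
Line 3 (2127.10, Solos, 1,093 kg, $103,911.51):
Base rate for 2127.10 is 17% + $3.73/kg.
2127.10 has an FTA preferential rate, but origin Solos is not Hesius; base rate stands.
Additional duty on 2127.10 from Solos: +34.4%. Applied ad valorem rate: 17% + 34.4% = 51.4%.
Duty = $103,911.51 × 51.4% + 1,093 × $3.73 = $57,487.41.
Total = $27,487.74 + $11,423.34 + $57,487.41 = $96,398.49.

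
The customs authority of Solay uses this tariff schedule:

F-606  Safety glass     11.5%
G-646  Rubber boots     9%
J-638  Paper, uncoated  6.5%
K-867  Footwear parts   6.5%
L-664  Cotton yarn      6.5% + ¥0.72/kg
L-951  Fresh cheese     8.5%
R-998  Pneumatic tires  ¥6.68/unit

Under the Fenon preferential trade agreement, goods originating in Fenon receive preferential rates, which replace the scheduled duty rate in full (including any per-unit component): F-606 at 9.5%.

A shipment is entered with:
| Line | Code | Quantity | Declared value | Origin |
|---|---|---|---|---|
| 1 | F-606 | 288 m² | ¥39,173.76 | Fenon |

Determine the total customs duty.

¥3,721.51

Line 1 (F-606, Fenon, 288 m², ¥39,173.76):
Base rate for F-606 is 11.5%.
Origin Fenon qualifies under the Solay–Fenon agreement and F-606 is covered: preferential rate 9.5% applies instead.
Duty = ¥39,173.76 × 9.5% = ¥3,721.51.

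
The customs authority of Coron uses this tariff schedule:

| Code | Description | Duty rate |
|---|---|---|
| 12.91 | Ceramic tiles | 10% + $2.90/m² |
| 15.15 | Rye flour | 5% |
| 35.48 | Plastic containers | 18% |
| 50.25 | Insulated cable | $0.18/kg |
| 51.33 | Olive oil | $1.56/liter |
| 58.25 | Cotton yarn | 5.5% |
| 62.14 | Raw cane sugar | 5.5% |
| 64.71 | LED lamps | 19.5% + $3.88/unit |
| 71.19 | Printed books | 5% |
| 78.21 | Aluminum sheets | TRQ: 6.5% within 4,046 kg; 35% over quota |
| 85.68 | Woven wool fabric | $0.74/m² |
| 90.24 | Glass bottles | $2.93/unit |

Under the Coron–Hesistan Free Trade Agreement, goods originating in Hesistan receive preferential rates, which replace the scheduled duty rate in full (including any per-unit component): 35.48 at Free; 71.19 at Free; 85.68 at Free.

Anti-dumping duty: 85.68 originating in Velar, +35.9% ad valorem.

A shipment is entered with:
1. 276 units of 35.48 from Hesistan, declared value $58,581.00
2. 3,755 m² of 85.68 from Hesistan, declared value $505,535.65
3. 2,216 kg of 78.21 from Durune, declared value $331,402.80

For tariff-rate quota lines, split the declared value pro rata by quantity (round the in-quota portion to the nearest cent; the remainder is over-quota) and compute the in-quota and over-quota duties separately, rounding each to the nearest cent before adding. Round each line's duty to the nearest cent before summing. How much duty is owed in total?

Line 1 (35.48, Hesistan, 276 units, $58,581.00):
Base rate for 35.48 is 18%.
Origin Hesistan qualifies under the Coron–Hesistan agreement and 35.48 is covered: preferential rate Free applies instead.
Duty = $58,581.00 × 0% = $0.00.
Line 2 (85.68, Hesistan, 3,755 m², $505,535.65):
Base rate for 85.68 is $0.74/m².
Origin Hesistan qualifies under the Coron–Hesistan agreement and 85.68 is covered: preferential rate Free applies instead.
The additional-duty order on 85.68 targets Velar, not Hesistan; it does not apply.
Duty = $505,535.65 × 0% = $0.00.
Line 3 (78.21, Durune, 2,216 kg, $331,402.80):
Code 78.21 is under a tariff-rate quota (threshold 4,046 kg). Quantity 2,216 kg is within the quota, so the in-quota rate 6.5% applies to the full value.
Duty = $331,402.80 × 6.5% = $21,541.18.
Total = $0.00 + $0.00 + $21,541.18 = $21,541.18.

$21,541.18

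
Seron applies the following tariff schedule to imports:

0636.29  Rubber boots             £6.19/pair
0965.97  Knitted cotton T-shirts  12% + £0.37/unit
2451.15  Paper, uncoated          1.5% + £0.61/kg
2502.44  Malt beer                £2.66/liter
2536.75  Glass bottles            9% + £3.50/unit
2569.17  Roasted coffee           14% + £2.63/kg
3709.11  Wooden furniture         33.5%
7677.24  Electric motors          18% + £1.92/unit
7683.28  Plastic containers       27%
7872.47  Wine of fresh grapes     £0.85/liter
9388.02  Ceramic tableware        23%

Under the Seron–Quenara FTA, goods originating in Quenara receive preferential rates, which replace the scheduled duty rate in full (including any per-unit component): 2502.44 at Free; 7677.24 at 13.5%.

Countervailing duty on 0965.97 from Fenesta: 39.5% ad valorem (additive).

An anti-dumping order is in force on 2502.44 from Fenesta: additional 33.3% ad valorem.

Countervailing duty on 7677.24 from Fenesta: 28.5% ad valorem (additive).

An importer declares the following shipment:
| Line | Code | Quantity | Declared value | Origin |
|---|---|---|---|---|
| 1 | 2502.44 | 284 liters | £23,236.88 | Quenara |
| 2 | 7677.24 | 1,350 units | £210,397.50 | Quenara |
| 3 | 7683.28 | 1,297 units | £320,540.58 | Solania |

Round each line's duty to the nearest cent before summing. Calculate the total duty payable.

Line 1 (2502.44, Quenara, 284 liters, £23,236.88):
Base rate for 2502.44 is £2.66/liter.
Origin Quenara qualifies under the Seron–Quenara agreement and 2502.44 is covered: preferential rate Free applies instead.
The additional-duty order on 2502.44 targets Fenesta, not Quenara; it does not apply.
Duty = £23,236.88 × 0% = £0.00.
Line 2 (7677.24, Quenara, 1,350 units, £210,397.50):
Base rate for 7677.24 is 18% + £1.92/unit.
Origin Quenara qualifies under the Seron–Quenara agreement and 7677.24 is covered: preferential rate 13.5% applies instead.
The additional-duty order on 7677.24 targets Fenesta, not Quenara; it does not apply.
Duty = £210,397.50 × 13.5% = £28,403.66.
Line 3 (7683.28, Solania, 1,297 units, £320,540.58):
Base rate for 7683.28 is 27%.
Duty = £320,540.58 × 27% = £86,545.96.
Total = £0.00 + £28,403.66 + £86,545.96 = £114,949.62.

£114,949.62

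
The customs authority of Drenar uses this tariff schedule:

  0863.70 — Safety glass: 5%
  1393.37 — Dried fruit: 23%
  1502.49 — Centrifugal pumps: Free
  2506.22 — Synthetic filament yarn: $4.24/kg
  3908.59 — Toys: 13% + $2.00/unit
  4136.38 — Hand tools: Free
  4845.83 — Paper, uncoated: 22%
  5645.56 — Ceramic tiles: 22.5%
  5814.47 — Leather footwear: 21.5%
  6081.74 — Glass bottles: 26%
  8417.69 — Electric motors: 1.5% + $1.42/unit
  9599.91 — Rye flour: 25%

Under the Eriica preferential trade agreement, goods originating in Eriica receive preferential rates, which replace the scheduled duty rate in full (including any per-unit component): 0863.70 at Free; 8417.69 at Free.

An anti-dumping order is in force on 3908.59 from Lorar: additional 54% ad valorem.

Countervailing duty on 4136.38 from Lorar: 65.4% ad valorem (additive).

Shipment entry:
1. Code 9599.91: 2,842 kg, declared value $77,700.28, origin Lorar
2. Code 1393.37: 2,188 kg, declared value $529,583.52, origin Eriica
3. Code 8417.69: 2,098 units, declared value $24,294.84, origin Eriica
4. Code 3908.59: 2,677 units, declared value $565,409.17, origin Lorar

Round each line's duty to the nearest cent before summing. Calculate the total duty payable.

Line 1 (9599.91, Lorar, 2,842 kg, $77,700.28):
Base rate for 9599.91 is 25%.
Duty = $77,700.28 × 25% = $19,425.07.
Line 2 (1393.37, Eriica, 2,188 kg, $529,583.52):
Base rate for 1393.37 is 23%.
Origin Eriica is the FTA partner but 1393.37 is not on the preference list; base rate stands.
Duty = $529,583.52 × 23% = $121,804.21.
Line 3 (8417.69, Eriica, 2,098 units, $24,294.84):
Base rate for 8417.69 is 1.5% + $1.42/unit.
Origin Eriica qualifies under the Drenar–Eriica agreement and 8417.69 is covered: preferential rate Free applies instead.
Duty = $24,294.84 × 0% = $0.00.
Line 4 (3908.59, Lorar, 2,677 units, $565,409.17):
Base rate for 3908.59 is 13% + $2.00/unit.
Additional duty on 3908.59 from Lorar: +54%. Applied ad valorem rate: 13% + 54% = 67%.
Duty = $565,409.17 × 67% + 2,677 × $2.00 = $384,178.14.
Total = $19,425.07 + $121,804.21 + $0.00 + $384,178.14 = $525,407.42.

$525,407.42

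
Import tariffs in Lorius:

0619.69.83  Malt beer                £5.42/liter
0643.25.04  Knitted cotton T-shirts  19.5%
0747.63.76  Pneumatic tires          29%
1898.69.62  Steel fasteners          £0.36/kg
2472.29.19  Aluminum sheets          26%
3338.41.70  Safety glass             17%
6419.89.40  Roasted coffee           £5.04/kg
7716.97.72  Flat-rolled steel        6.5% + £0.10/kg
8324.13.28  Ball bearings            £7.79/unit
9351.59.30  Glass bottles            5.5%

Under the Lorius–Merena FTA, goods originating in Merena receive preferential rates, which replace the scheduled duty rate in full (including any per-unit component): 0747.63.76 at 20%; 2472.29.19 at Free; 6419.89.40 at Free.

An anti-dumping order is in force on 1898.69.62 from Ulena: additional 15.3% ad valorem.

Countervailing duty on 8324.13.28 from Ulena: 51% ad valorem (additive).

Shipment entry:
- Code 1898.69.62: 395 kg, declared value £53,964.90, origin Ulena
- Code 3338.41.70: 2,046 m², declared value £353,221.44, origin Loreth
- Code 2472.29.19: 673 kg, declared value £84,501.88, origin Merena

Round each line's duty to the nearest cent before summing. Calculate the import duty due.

Line 1 (1898.69.62, Ulena, 395 kg, £53,964.90):
Base rate for 1898.69.62 is £0.36/kg.
Additional duty on 1898.69.62 from Ulena: +15.3% ad valorem. Applied ad valorem rate = 15.3%.
Duty = £53,964.90 × 15.3% + 395 × £0.36 = £8,398.83.
Line 2 (3338.41.70, Loreth, 2,046 m², £353,221.44):
Base rate for 3338.41.70 is 17%.
Duty = £353,221.44 × 17% = £60,047.64.
Line 3 (2472.29.19, Merena, 673 kg, £84,501.88):
Base rate for 2472.29.19 is 26%.
Origin Merena qualifies under the Lorius–Merena agreement and 2472.29.19 is covered: preferential rate Free applies instead.
Duty = £84,501.88 × 0% = £0.00.
Total = £8,398.83 + £60,047.64 + £0.00 = £68,446.47.

£68,446.47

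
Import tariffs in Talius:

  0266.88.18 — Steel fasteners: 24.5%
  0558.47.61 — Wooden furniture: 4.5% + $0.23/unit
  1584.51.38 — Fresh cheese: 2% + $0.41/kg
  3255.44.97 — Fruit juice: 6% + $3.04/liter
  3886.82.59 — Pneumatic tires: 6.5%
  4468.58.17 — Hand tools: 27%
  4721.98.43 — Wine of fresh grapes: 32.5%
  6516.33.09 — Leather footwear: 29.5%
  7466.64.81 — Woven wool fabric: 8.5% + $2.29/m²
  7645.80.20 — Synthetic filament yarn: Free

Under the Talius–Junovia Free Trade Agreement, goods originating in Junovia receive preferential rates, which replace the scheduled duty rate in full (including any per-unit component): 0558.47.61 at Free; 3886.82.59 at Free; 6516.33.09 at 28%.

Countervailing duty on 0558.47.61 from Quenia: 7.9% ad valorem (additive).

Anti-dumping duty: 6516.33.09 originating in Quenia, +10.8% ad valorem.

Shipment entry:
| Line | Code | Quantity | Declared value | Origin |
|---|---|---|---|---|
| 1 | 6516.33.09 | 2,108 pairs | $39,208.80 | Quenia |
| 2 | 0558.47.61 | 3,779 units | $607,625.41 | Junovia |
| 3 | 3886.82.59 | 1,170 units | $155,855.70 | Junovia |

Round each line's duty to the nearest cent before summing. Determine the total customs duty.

$15,801.15

Line 1 (6516.33.09, Quenia, 2,108 pairs, $39,208.80):
Base rate for 6516.33.09 is 29.5%.
6516.33.09 has an FTA preferential rate, but origin Quenia is not Junovia; base rate stands.
Additional duty on 6516.33.09 from Quenia: +10.8%. Applied ad valorem rate: 29.5% + 10.8% = 40.3%.
Duty = $39,208.80 × 40.3% = $15,801.15.
Line 2 (0558.47.61, Junovia, 3,779 units, $607,625.41):
Base rate for 0558.47.61 is 4.5% + $0.23/unit.
Origin Junovia qualifies under the Talius–Junovia agreement and 0558.47.61 is covered: preferential rate Free applies instead.
The additional-duty order on 0558.47.61 targets Quenia, not Junovia; it does not apply.
Duty = $607,625.41 × 0% = $0.00.
Line 3 (3886.82.59, Junovia, 1,170 units, $155,855.70):
Base rate for 3886.82.59 is 6.5%.
Origin Junovia qualifies under the Talius–Junovia agreement and 3886.82.59 is covered: preferential rate Free applies instead.
Duty = $155,855.70 × 0% = $0.00.
Total = $15,801.15 + $0.00 + $0.00 = $15,801.15.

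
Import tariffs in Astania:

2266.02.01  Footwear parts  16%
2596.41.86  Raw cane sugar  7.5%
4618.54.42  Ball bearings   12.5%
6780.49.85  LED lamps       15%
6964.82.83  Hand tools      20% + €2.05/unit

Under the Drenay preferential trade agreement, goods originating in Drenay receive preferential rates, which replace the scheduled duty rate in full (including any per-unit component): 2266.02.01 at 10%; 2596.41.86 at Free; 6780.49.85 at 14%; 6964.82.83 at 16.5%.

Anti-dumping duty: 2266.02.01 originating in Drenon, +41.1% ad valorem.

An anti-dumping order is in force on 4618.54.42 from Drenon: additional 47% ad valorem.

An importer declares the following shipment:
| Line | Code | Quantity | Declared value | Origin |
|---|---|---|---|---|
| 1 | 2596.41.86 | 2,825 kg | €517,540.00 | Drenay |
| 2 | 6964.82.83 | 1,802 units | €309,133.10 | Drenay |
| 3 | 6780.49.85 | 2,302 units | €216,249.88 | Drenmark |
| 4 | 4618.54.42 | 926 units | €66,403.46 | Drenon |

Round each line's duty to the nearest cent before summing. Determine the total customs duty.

€122,954.50

Line 1 (2596.41.86, Drenay, 2,825 kg, €517,540.00):
Base rate for 2596.41.86 is 7.5%.
Origin Drenay qualifies under the Astania–Drenay agreement and 2596.41.86 is covered: preferential rate Free applies instead.
Duty = €517,540.00 × 0% = €0.00.
Line 2 (6964.82.83, Drenay, 1,802 units, €309,133.10):
Base rate for 6964.82.83 is 20% + €2.05/unit.
Origin Drenay qualifies under the Astania–Drenay agreement and 6964.82.83 is covered: preferential rate 16.5% applies instead.
Duty = €309,133.10 × 16.5% = €51,006.96.
Line 3 (6780.49.85, Drenmark, 2,302 units, €216,249.88):
Base rate for 6780.49.85 is 15%.
6780.49.85 has an FTA preferential rate, but origin Drenmark is not Drenay; base rate stands.
Duty = €216,249.88 × 15% = €32,437.48.
Line 4 (4618.54.42, Drenon, 926 units, €66,403.46):
Base rate for 4618.54.42 is 12.5%.
Additional duty on 4618.54.42 from Drenon: +47%. Applied ad valorem rate: 12.5% + 47% = 59.5%.
Duty = €66,403.46 × 59.5% = €39,510.06.
Total = €0.00 + €51,006.96 + €32,437.48 + €39,510.06 = €122,954.50.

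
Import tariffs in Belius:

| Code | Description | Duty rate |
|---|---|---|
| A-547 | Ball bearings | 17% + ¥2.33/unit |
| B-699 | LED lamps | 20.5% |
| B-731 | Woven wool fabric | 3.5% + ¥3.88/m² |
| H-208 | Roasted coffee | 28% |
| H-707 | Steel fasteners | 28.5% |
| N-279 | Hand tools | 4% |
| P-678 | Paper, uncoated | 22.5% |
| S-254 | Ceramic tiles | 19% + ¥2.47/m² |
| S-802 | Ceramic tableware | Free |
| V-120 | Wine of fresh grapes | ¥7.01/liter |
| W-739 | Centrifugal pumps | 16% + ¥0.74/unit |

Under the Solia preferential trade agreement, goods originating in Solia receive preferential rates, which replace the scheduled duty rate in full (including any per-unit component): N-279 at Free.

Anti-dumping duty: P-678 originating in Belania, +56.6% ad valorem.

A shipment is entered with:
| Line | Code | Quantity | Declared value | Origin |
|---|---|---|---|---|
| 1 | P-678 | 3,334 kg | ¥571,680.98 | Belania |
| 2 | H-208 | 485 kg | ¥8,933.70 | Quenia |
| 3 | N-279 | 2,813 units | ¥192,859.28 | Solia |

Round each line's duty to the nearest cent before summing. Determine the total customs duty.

Line 1 (P-678, Belania, 3,334 kg, ¥571,680.98):
Base rate for P-678 is 22.5%.
Additional duty on P-678 from Belania: +56.6%. Applied ad valorem rate: 22.5% + 56.6% = 79.1%.
Duty = ¥571,680.98 × 79.1% = ¥452,199.66.
Line 2 (H-208, Quenia, 485 kg, ¥8,933.70):
Base rate for H-208 is 28%.
Duty = ¥8,933.70 × 28% = ¥2,501.44.
Line 3 (N-279, Solia, 2,813 units, ¥192,859.28):
Base rate for N-279 is 4%.
Origin Solia qualifies under the Belius–Solia agreement and N-279 is covered: preferential rate Free applies instead.
Duty = ¥192,859.28 × 0% = ¥0.00.
Total = ¥452,199.66 + ¥2,501.44 + ¥0.00 = ¥454,701.10.

¥454,701.10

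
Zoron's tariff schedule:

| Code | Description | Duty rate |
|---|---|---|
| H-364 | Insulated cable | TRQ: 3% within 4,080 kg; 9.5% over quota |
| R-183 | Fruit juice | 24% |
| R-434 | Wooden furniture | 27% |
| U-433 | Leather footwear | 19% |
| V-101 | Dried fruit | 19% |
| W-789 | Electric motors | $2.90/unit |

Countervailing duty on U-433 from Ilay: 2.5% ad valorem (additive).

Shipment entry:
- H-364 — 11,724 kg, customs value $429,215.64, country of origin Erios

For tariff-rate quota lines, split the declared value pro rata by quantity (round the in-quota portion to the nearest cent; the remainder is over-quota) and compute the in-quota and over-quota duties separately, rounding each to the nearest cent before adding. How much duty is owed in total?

$31,066.51

Line 1 (H-364, Erios, 11,724 kg, $429,215.64):
Code H-364 is under a tariff-rate quota (threshold 4,080 kg). In-quota: 4,080 kg at 3%; over-quota: 7,644 kg at 9.5%.
Pro-rata value split: in-quota = $429,215.64 × 4,080/11,724 = $149,368.80; over-quota = $429,215.64 − $149,368.80 = $279,846.84.
In-quota duty = $149,368.80 × 3% = $4,481.06. Over-quota duty = $279,846.84 × 9.5% = $26,585.45.
Line duty = $4,481.06 + $26,585.45 = $31,066.51.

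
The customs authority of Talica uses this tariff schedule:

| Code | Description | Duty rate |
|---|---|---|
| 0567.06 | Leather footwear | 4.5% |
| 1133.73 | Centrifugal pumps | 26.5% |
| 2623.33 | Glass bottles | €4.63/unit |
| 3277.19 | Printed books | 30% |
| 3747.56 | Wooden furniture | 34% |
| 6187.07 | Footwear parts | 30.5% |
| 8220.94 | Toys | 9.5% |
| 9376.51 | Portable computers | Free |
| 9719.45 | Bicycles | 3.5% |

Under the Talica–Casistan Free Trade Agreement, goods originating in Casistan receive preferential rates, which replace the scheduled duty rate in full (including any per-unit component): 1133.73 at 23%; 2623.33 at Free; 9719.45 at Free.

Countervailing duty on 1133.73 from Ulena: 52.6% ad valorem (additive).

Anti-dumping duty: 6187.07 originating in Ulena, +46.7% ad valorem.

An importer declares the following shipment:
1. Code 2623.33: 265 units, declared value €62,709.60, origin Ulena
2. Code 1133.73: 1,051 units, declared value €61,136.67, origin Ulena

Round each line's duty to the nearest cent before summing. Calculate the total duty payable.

Line 1 (2623.33, Ulena, 265 units, €62,709.60):
Base rate for 2623.33 is €4.63/unit.
2623.33 has an FTA preferential rate, but origin Ulena is not Casistan; base rate stands.
Duty = 265 × €4.63 = €1,226.95.
Line 2 (1133.73, Ulena, 1,051 units, €61,136.67):
Base rate for 1133.73 is 26.5%.
1133.73 has an FTA preferential rate, but origin Ulena is not Casistan; base rate stands.
Additional duty on 1133.73 from Ulena: +52.6%. Applied ad valorem rate: 26.5% + 52.6% = 79.1%.
Duty = €61,136.67 × 79.1% = €48,359.11.
Total = €1,226.95 + €48,359.11 = €49,586.06.

€49,586.06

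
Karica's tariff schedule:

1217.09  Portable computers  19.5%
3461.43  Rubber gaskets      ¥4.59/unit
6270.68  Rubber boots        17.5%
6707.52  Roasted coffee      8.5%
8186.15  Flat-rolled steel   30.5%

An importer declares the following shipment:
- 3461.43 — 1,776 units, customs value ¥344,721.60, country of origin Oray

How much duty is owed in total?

¥8,151.84

Line 1 (3461.43, Oray, 1,776 units, ¥344,721.60):
Base rate for 3461.43 is ¥4.59/unit.
Duty = 1,776 × ¥4.59 = ¥8,151.84.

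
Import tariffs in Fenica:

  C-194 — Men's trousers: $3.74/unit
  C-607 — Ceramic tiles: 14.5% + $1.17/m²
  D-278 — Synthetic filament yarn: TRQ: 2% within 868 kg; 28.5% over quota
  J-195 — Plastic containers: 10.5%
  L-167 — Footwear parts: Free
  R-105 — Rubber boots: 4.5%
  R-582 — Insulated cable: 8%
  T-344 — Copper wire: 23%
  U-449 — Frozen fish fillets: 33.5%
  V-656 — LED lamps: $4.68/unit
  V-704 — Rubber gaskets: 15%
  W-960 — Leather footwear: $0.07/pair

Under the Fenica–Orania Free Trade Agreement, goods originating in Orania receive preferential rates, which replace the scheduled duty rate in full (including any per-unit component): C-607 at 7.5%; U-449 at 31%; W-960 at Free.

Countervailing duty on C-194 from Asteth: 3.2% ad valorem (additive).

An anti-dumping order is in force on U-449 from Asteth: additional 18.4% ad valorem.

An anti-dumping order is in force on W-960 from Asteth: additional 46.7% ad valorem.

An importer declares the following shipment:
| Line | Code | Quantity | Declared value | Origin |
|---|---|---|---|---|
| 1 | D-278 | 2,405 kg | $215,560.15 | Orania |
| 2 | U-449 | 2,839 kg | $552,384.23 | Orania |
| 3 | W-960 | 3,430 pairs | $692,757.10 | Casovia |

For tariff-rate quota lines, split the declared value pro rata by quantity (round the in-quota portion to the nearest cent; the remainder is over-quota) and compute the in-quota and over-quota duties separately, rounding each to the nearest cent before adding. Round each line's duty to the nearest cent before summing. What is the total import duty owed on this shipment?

Line 1 (D-278, Orania, 2,405 kg, $215,560.15):
Code D-278 is under a tariff-rate quota (threshold 868 kg). In-quota: 868 kg at 2%; over-quota: 1,537 kg at 28.5%.
Pro-rata value split: in-quota = $215,560.15 × 868/2,405 = $77,798.84; over-quota = $215,560.15 − $77,798.84 = $137,761.31.
In-quota duty = $77,798.84 × 2% = $1,555.98. Over-quota duty = $137,761.31 × 28.5% = $39,261.97.
Line duty = $1,555.98 + $39,261.97 = $40,817.95.
Line 2 (U-449, Orania, 2,839 kg, $552,384.23):
Base rate for U-449 is 33.5%.
Origin Orania qualifies under the Fenica–Orania agreement and U-449 is covered: preferential rate 31% applies instead.
The additional-duty order on U-449 targets Asteth, not Orania; it does not apply.
Duty = $552,384.23 × 31% = $171,239.11.
Line 3 (W-960, Casovia, 3,430 pairs, $692,757.10):
Base rate for W-960 is $0.07/pair.
W-960 has an FTA preferential rate, but origin Casovia is not Orania; base rate stands.
The additional-duty order on W-960 targets Asteth, not Casovia; it does not apply.
Duty = 3,430 × $0.07 = $240.10.
Total = $40,817.95 + $171,239.11 + $240.10 = $212,297.16.

$212,297.16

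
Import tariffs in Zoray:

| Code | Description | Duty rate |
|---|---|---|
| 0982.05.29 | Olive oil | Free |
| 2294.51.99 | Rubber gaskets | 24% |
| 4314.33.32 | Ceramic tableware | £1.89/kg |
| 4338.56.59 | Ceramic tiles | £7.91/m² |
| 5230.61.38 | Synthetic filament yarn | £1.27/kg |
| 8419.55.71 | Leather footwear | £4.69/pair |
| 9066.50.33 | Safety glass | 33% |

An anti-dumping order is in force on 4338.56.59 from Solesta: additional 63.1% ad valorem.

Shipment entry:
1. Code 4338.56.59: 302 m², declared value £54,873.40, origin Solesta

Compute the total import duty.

£37,013.94

Line 1 (4338.56.59, Solesta, 302 m², £54,873.40):
Base rate for 4338.56.59 is £7.91/m².
Additional duty on 4338.56.59 from Solesta: +63.1% ad valorem. Applied ad valorem rate = 63.1%.
Duty = £54,873.40 × 63.1% + 302 × £7.91 = £37,013.94.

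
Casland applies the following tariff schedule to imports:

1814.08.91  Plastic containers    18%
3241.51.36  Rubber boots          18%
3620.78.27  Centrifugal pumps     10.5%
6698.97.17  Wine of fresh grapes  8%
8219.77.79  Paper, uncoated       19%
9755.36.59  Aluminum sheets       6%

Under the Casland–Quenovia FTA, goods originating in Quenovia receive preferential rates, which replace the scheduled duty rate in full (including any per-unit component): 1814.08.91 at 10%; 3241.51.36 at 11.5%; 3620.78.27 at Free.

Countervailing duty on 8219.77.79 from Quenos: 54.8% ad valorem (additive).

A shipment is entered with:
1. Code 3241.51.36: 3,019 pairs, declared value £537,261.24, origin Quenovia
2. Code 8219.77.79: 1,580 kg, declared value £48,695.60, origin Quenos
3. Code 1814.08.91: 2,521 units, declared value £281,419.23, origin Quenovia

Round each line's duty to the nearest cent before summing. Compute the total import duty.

Line 1 (3241.51.36, Quenovia, 3,019 pairs, £537,261.24):
Base rate for 3241.51.36 is 18%.
Origin Quenovia qualifies under the Casland–Quenovia agreement and 3241.51.36 is covered: preferential rate 11.5% applies instead.
Duty = £537,261.24 × 11.5% = £61,785.04.
Line 2 (8219.77.79, Quenos, 1,580 kg, £48,695.60):
Base rate for 8219.77.79 is 19%.
Additional duty on 8219.77.79 from Quenos: +54.8%. Applied ad valorem rate: 19% + 54.8% = 73.8%.
Duty = £48,695.60 × 73.8% = £35,937.35.
Line 3 (1814.08.91, Quenovia, 2,521 units, £281,419.23):
Base rate for 1814.08.91 is 18%.
Origin Quenovia qualifies under the Casland–Quenovia agreement and 1814.08.91 is covered: preferential rate 10% applies instead.
Duty = £281,419.23 × 10% = £28,141.92.
Total = £61,785.04 + £35,937.35 + £28,141.92 = £125,864.31.

£125,864.31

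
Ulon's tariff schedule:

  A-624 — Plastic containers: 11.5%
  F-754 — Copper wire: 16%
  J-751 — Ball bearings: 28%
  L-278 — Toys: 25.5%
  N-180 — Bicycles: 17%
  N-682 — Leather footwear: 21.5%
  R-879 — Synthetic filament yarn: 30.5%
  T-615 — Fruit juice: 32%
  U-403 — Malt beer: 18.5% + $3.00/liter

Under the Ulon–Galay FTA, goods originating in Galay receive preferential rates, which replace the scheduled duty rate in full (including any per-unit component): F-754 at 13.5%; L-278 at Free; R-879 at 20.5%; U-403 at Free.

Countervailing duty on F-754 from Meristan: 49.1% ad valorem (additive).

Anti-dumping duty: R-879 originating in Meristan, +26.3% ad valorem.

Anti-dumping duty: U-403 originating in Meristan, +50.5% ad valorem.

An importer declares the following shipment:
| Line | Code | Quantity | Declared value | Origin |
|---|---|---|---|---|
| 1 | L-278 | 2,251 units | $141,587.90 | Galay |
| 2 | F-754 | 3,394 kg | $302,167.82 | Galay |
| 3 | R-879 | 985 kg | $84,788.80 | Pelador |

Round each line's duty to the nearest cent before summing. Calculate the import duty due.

Line 1 (L-278, Galay, 2,251 units, $141,587.90):
Base rate for L-278 is 25.5%.
Origin Galay qualifies under the Ulon–Galay agreement and L-278 is covered: preferential rate Free applies instead.
Duty = $141,587.90 × 0% = $0.00.
Line 2 (F-754, Galay, 3,394 kg, $302,167.82):
Base rate for F-754 is 16%.
Origin Galay qualifies under the Ulon–Galay agreement and F-754 is covered: preferential rate 13.5% applies instead.
The additional-duty order on F-754 targets Meristan, not Galay; it does not apply.
Duty = $302,167.82 × 13.5% = $40,792.66.
Line 3 (R-879, Pelador, 985 kg, $84,788.80):
Base rate for R-879 is 30.5%.
R-879 has an FTA preferential rate, but origin Pelador is not Galay; base rate stands.
The additional-duty order on R-879 targets Meristan, not Pelador; it does not apply.
Duty = $84,788.80 × 30.5% = $25,860.58.
Total = $0.00 + $40,792.66 + $25,860.58 = $66,653.24.

$66,653.24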